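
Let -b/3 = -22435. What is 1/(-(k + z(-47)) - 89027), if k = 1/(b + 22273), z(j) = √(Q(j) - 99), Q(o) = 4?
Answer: -714372063453846/63598402463381126429 + 8024218084*I*√95/63598402463381126429 ≈ -1.1233e-5 + 1.2298e-9*I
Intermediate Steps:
b = 67305 (b = -3*(-22435) = 67305)
z(j) = I*√95 (z(j) = √(4 - 99) = √(-95) = I*√95)
k = 1/89578 (k = 1/(67305 + 22273) = 1/89578 ≈ 1.1163e-5)
1/(-(k + z(-47)) - 89027) = 1/(-(1/89578 + I*√95) - 89027) = 1/((-1/89578 - I*√95) - 89027) = 1/(-7974860607/89578 - I*√95)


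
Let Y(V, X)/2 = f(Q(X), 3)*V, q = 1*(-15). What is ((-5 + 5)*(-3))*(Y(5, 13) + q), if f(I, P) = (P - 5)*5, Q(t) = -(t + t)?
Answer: 0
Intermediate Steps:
Q(t) = -2*t
f(I, P) = -25 + 5*P (f(I, P) = (-5 + P)*5 = -25 + 5*P)
q = -15
Y(V, X) = -20*V (Y(V, X) = 2*((-25 + 5*3)*V) = 2*((-25 + 15)*V) = 2*(-10*V) = -20*V)
((-5 + 5)*(-3))*(Y(5, 13) + q) = ((-5 + 5)*(-3))*(-20*5 - 15) = (0*(-3))*(-100 - 15) = 0*(-115) = 0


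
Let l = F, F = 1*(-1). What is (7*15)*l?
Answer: -105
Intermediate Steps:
F = -1
l = -1
(7*15)*l = (7*15)*(-1) = 105*(-1) = -105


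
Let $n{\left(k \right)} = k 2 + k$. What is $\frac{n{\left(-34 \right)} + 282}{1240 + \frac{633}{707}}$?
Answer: $\frac{127260}{877313} \approx 0.14506$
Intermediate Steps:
$n{\left(k \right)} = 3 k$ ($n{\left(k \right)} = 2 k + k = 3 k$)
$\frac{n{\left(-34 \right)} + 282}{1240 + \frac{633}{707}} = \frac{3 \left(-34\right) + 282}{1240 + \frac{633}{707}} = \frac{-102 + 282}{1240 + 633 \cdot \frac{1}{707}} = \frac{180}{1240 + \frac{633}{707}} = \frac{180}{\frac{877313}{707}} = 180 \cdot \frac{707}{877313} = \frac{127260}{877313}$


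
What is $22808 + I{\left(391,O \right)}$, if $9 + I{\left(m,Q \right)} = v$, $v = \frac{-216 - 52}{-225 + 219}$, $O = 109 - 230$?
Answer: $\frac{68531}{3} \approx 22844.0$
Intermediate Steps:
$O = -121$
$v = \frac{134}{3}$ ($v = - \frac{268}{-6} = \left(-268\right) \left(- \frac{1}{6}\right) = \frac{134}{3} \approx 44.667$)
$I{\left(m,Q \right)} = \frac{107}{3}$ ($I{\left(m,Q \right)} = -9 + \frac{134}{3} = \frac{107}{3}$)
$22808 + I{\left(391,O \right)} = 22808 + \frac{107}{3} = \frac{68531}{3}$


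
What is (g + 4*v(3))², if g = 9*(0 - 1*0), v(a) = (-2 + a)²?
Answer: 16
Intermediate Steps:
g = 0 (g = 9*(0 + 0) = 9*0 = 0)
(g + 4*v(3))² = (0 + 4*(-2 + 3)²)² = (0 + 4*1²)² = (0 + 4*1)² = (0 + 4)² = 4² = 16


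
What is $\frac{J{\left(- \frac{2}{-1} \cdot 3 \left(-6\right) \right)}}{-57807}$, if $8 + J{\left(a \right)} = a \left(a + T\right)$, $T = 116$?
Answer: $\frac{2888}{57807} \approx 0.049959$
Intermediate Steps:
$J{\left(a \right)} = -8 + a \left(116 + a\right)$ ($J{\left(a \right)} = -8 + a \left(a + 116\right) = -8 + a \left(116 + a\right)$)
$\frac{J{\left(- \frac{2}{-1} \cdot 3 \left(-6\right) \right)}}{-57807} = \frac{-8 + \left(- \frac{2}{-1} \cdot 3 \left(-6\right)\right)^{2} + 116 - \frac{2}{-1} \cdot 3 \left(-6\right)}{-57807} = \left(-8 + \left(\left(-2\right) \left(-1\right) 3 \left(-6\right)\right)^{2} + 116 \left(-2\right) \left(-1\right) 3 \left(-6\right)\right) \left(- \frac{1}{57807}\right) = \left(-8 + \left(2 \cdot 3 \left(-6\right)\right)^{2} + 116 \cdot 2 \cdot 3 \left(-6\right)\right) \left(- \frac{1}{57807}\right) = \left(-8 + \left(6 \left(-6\right)\right)^{2} + 116 \cdot 6 \left(-6\right)\right) \left(- \frac{1}{57807}\right) = \left(-8 + \left(-36\right)^{2} + 116 \left(-36\right)\right) \left(- \frac{1}{57807}\right) = \left(-8 + 1296 - 4176\right) \left(- \frac{1}{57807}\right) = \left(-2888\right) \left(- \frac{1}{57807}\right) = \frac{2888}{57807}$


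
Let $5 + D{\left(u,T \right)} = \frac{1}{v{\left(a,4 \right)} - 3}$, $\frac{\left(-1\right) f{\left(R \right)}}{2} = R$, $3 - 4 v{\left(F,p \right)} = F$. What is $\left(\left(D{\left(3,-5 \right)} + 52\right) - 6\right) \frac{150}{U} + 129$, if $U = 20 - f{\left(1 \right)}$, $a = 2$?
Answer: $\frac{49134}{121} \approx 406.07$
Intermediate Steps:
$v{\left(F,p \right)} = \frac{3}{4} - \frac{F}{4}$
$f{\left(R \right)} = - 2 R$
$D{\left(u,T \right)} = - \frac{59}{11}$ ($D{\left(u,T \right)} = -5 + \frac{1}{\left(\frac{3}{4} - \frac{1}{2}\right) - 3} = -5 + \frac{1}{\frac{1}{4} - 3} = -5 + \frac{1}{- \frac{11}{4}} = -5 - \frac{4}{11} = - \frac{59}{11}$)
$U = 22$ ($U = 20 - \left(-2\right) 1 = 20 - -2 = 20 + 2 = 22$)
$\left(\left(D{\left(3,-5 \right)} + 52\right) - 6\right) \frac{150}{U} + 129 = \left(\left(- \frac{59}{11} + 52\right) - 6\right) \frac{150}{22} + 129 = \left(\frac{513}{11} - 6\right) 150 \cdot \frac{1}{22} + 129 = \frac{447}{11} \cdot \frac{75}{11} + 129 = \frac{33525}{121} + 129 = \frac{49134}{121}$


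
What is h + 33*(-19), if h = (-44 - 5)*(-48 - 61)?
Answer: 4714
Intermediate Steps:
h = 5341 (h = -49*(-109) = 5341)
h + 33*(-19) = 5341 + 33*(-19) = 5341 - 627 = 4714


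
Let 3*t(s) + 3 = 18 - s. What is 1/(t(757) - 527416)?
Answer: -3/1582990 ≈ -1.8951e-6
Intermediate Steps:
t(s) = 5 - s/3 (t(s) = -1 + (18 - s)/3 = -1 + (6 - s/3) = 5 - s/3)
1/(t(757) - 527416) = 1/((5 - 1/3*757) - 527416) = 1/((5 - 757/3) - 527416) = 1/(-742/3 - 527416) = 1/(-1582990/3) = -3/1582990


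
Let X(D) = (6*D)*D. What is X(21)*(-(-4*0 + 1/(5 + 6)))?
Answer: -2646/11 ≈ -240.55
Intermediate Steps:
X(D) = 6*D²
X(21)*(-(-4*0 + 1/(5 + 6))) = (6*21²)*(-(-4*0 + 1/(5 + 6))) = (6*441)*(-(0 + 1/11)) = 2646*(-(0 + 1/11)) = 2646*(-1*1/11) = 2646*(-1/11) = -2646/11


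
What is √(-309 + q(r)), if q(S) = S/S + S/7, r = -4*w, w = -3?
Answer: 4*I*√938/7 ≈ 17.501*I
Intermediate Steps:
r = 12 (r = -4*(-3) = 12)
q(S) = 1 + S/7 (q(S) = 1 + S*(⅐) = 1 + S/7)
√(-309 + q(r)) = √(-309 + (1 + (⅐)*12)) = √(-309 + (1 + 12/7)) = √(-309 + 19/7) = √(-2144/7) = 4*I*√938/7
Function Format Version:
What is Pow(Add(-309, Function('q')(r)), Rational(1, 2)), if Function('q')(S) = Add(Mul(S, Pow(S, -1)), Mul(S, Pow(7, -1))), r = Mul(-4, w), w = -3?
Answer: Mul(Rational(4, 7), I, Pow(938, Rational(1, 2))) ≈ Mul(17.501, I)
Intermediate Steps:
r = 12 (r = Mul(-4, -3) = 12)
Function('q')(S) = Add(1, Mul(Rational(1, 7), S)) (Function('q')(S) = Add(1, Mul(S, Rational(1, 7))) = Add(1, Mul(Rational(1, 7), S)))
Pow(Add(-309, Function('q')(r)), Rational(1, 2)) = Pow(Add(-309, Add(1, Mul(Rational(1, 7), 12))), Rational(1, 2)) = Pow(Add(-309, Add(1, Rational(12, 7))), Rational(1, 2)) = Pow(Add(-309, Rational(19, 7)), Rational(1, 2)) = Pow(Rational(-2144, 7), Rational(1, 2)) = Mul(Rational(4, 7), I, Pow(938, Rational(1, 2)))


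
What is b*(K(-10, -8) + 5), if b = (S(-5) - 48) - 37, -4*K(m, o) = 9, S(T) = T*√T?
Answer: -935/4 - 55*I*√5/4 ≈ -233.75 - 30.746*I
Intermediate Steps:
S(T) = T^(3/2)
K(m, o) = -9/4 (K(m, o) = -¼*9 = -9/4)
b = -85 - 5*I*√5 (b = ((-5)^(3/2) - 48) - 37 = (-5*I*√5 - 48) - 37 = (-48 - 5*I*√5) - 37 = -85 - 5*I*√5 ≈ -85.0 - 11.18*I)
b*(K(-10, -8) + 5) = (-85 - 5*I*√5)*(-9/4 + 5) = (-85 - 5*I*√5)*(11/4) = -935/4 - 55*I*√5/4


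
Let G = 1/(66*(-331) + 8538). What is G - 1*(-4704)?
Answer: 62600831/13308 ≈ 4704.0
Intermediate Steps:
G = -1/13308 (G = 1/(-21846 + 8538) = 1/(-13308) = -1/13308 ≈ -7.5143e-5)
G - 1*(-4704) = -1/13308 - 1*(-4704) = -1/13308 + 4704 = 62600831/13308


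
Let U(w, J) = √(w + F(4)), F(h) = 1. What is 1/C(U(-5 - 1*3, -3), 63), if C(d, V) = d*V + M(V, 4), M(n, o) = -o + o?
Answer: -I*√7/441 ≈ -0.0059994*I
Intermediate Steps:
M(n, o) = 0
U(w, J) = √(1 + w) (U(w, J) = √(w + 1) = √(1 + w))
C(d, V) = V*d (C(d, V) = d*V + 0 = V*d + 0 = V*d)
1/C(U(-5 - 1*3, -3), 63) = 1/(63*√(1 + (-5 - 1*3))) = 1/(63*√(1 + (-5 - 3))) = 1/(63*√(1 - 8)) = 1/(63*√(-7)) = 1/(63*(I*√7)) = 1/(63*I*√7) = -I*√7/441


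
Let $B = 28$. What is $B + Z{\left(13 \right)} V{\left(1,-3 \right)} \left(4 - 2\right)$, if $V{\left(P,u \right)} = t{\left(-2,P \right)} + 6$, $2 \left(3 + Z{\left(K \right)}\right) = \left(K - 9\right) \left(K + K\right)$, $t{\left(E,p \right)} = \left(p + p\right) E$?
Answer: $224$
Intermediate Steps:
$t{\left(E,p \right)} = 2 E p$ ($t{\left(E,p \right)} = 2 p E = 2 E p$)
$Z{\left(K \right)} = -3 + K \left(-9 + K\right)$ ($Z{\left(K \right)} = -3 + \frac{\left(K - 9\right) \left(K + K\right)}{2} = -3 + \frac{\left(-9 + K\right) 2 K}{2} = -3 + \frac{2 K \left(-9 + K\right)}{2} = -3 + K \left(-9 + K\right)$)
$V{\left(P,u \right)} = 6 - 4 P$ ($V{\left(P,u \right)} = 2 \left(-2\right) P + 6 = - 4 P + 6 = 6 - 4 P$)
$B + Z{\left(13 \right)} V{\left(1,-3 \right)} \left(4 - 2\right) = 28 + \left(-3 + 13^{2} - 117\right) \left(6 - 4\right) \left(4 - 2\right) = 28 + \left(-3 + 169 - 117\right) \left(6 - 4\right) 2 = 28 + 49 \cdot 2 \cdot 2 = 28 + 49 \cdot 4 = 28 + 196 = 224$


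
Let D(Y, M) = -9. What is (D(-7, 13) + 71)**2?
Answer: 3844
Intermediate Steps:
(D(-7, 13) + 71)**2 = (-9 + 71)**2 = 62**2 = 3844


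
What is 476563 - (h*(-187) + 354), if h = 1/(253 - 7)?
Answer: 117147601/246 ≈ 4.7621e+5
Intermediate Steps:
h = 1/246 ≈ 0.0040650
476563 - (h*(-187) + 354) = 476563 - ((1/246)*(-187) + 354) = 476563 - (-187/246 + 354) = 476563 - 1*86897/246 = 476563 - 86897/246 = 117147601/246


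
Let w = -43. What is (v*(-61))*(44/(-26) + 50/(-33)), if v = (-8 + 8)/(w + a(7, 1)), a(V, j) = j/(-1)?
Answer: 0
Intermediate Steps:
a(V, j) = -j (a(V, j) = j*(-1) = -j)
v = 0 (v = (-8 + 8)/(-43 - 1*1) = 0/(-43 - 1) = 0/(-44) = 0*(-1/44) = 0)
(v*(-61))*(44/(-26) + 50/(-33)) = (0*(-61))*(44/(-26) + 50/(-33)) = 0*(44*(-1/26) + 50*(-1/33)) = 0*(-22/13 - 50/33) = 0*(-1376/429) = 0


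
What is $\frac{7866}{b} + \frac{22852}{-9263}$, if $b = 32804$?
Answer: $- \frac{5735375}{2575114} \approx -2.2272$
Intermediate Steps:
$\frac{7866}{b} + \frac{22852}{-9263} = \frac{7866}{32804} + \frac{22852}{-9263} = 7866 \cdot \frac{1}{32804} + 22852 \left(- \frac{1}{9263}\right) = \frac{3933}{16402} - \frac{22852}{9263} = - \frac{5735375}{2575114}$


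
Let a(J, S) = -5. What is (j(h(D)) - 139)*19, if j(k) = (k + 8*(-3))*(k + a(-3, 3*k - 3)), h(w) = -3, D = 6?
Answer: 1463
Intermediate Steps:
j(k) = (-24 + k)*(-5 + k) (j(k) = (k + 8*(-3))*(k - 5) = (k - 24)*(-5 + k) = (-24 + k)*(-5 + k))
(j(h(D)) - 139)*19 = ((120 + (-3)² - 29*(-3)) - 139)*19 = ((120 + 9 + 87) - 139)*19 = (216 - 139)*19 = 77*19 = 1463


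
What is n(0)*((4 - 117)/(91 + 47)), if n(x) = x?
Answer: 0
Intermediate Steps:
n(0)*((4 - 117)/(91 + 47)) = 0*((4 - 117)/(91 + 47)) = 0*(-113/138) = 0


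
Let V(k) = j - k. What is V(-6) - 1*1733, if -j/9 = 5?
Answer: -1772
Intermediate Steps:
j = -45 (j = -9*5 = -45)
V(k) = -45 - k
V(-6) - 1*1733 = (-45 - 1*(-6)) - 1*1733 = (-45 + 6) - 1733 = -39 - 1733 = -1772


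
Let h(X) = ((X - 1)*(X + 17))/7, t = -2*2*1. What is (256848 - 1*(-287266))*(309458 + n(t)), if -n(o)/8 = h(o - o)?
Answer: 1178737010988/7 ≈ 1.6839e+11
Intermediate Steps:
t = -4 (t = -4*1 = -4)
h(X) = (-1 + X)*(17 + X)/7 (h(X) = ((-1 + X)*(17 + X))*(⅐) = (-1 + X)*(17 + X)/7)
n(o) = 136/7 (n(o) = -8*(-17/7 + (o - o)²/7 + 16*(o - o)/7) = -8*(-17/7 + (⅐)*0² + (16/7)*0) = -8*(-17/7 + (⅐)*0 + 0) = -8*(-17/7 + 0 + 0) = -8*(-17/7) = 136/7)
(256848 - 1*(-287266))*(309458 + n(t)) = (256848 - 1*(-287266))*(309458 + 136/7) = (256848 + 287266)*(2166342/7) = 544114*(2166342/7) = 1178737010988/7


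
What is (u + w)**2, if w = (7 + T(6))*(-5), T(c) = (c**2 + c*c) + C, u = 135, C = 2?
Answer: 72900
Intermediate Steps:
T(c) = 2 + 2*c**2 (T(c) = (c**2 + c*c) + 2 = (c**2 + c**2) + 2 = 2*c**2 + 2 = 2 + 2*c**2)
w = -405 (w = (7 + (2 + 2*6**2))*(-5) = (7 + (2 + 2*36))*(-5) = (7 + (2 + 72))*(-5) = (7 + 74)*(-5) = 81*(-5) = -405)
(u + w)**2 = (135 - 405)**2 = (-270)**2 = 72900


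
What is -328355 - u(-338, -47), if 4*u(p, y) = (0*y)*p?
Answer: -328355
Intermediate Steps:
u(p, y) = 0 (u(p, y) = ((0*y)*p)/4 = (0*p)/4 = (¼)*0 = 0)
-328355 - u(-338, -47) = -328355 - 1*0 = -328355 + 0 = -328355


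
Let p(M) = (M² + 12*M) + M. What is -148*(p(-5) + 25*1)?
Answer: 2220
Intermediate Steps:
p(M) = M² + 13*M
-148*(p(-5) + 25*1) = -148*(-5*(13 - 5) + 25*1) = -148*(-5*8 + 25) = -148*(-40 + 25) = -148*(-15) = 2220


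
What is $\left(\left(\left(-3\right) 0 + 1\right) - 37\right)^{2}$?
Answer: $1296$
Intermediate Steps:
$\left(\left(\left(-3\right) 0 + 1\right) - 37\right)^{2} = \left(\left(0 + 1\right) - 37\right)^{2} = \left(1 - 37\right)^{2} = \left(-36\right)^{2} = 1296$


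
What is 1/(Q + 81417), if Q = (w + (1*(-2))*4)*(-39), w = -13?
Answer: 1/82236 ≈ 1.2160e-5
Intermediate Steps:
Q = 819 (Q = (-13 + (1*(-2))*4)*(-39) = (-13 - 2*4)*(-39) = (-13 - 8)*(-39) = -21*(-39) = 819)
1/(Q + 81417) = 1/(819 + 81417) = 1/82236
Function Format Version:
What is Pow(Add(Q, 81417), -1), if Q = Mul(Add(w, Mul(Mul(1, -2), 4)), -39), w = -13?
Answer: Rational(1, 82236) ≈ 1.2160e-5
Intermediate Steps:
Q = 819 (Q = Mul(Add(-13, Mul(Mul(1, -2), 4)), -39) = Mul(Add(-13, Mul(-2, 4)), -39) = Mul(Add(-13, -8), -39) = Mul(-21, -39) = 819)
Pow(Add(Q, 81417), -1) = Pow(Add(819, 81417), -1) = Pow(82236, -1) = Rational(1, 82236)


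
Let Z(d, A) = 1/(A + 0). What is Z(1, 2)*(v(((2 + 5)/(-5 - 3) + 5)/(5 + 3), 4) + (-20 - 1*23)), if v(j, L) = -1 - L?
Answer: -24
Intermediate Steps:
Z(d, A) = 1/A
Z(1, 2)*(v(((2 + 5)/(-5 - 3) + 5)/(5 + 3), 4) + (-20 - 1*23)) = ((-1 - 1*4) + (-20 - 1*23))/2 = ((-1 - 4) + (-20 - 23))/2 = (-5 - 43)/2 = (½)*(-48) = -24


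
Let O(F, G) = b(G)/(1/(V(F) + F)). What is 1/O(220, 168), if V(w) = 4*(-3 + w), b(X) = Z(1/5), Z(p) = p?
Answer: 5/1088 ≈ 0.0045956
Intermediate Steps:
b(X) = 1/5
V(w) = -12 + 4*w
O(F, G) = -12/5 + F (O(F, G) = 1/(5*(1/((-12 + 4*F) + F))) = 1/(5*(1/(-12 + 5*F))) = (-12 + 5*F)/5 = -12/5 + F)
1/O(220, 168) = 1/(-12/5 + 220) = 1/(1088/5) = 5/1088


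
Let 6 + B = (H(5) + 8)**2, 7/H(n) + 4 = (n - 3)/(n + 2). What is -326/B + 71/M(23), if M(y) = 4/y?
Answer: 33778921/84900 ≈ 397.87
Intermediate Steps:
H(n) = 7/(-4 + (-3 + n)/(2 + n)) (H(n) = 7/(-4 + (n - 3)/(n + 2)) = 7/(-4 + (-3 + n)/(2 + n)))
B = 21225/676 (B = -6 + (7*(-2 - 1*5)/(11 + 3*5) + 8)**2 = -6 + (7*(-2 - 5)/(11 + 15) + 8)**2 = -6 + (7*(-7)/26 + 8)**2 = -6 + (7*(1/26)*(-7) + 8)**2 = -6 + (-49/26 + 8)**2 = -6 + (159/26)**2 = -6 + 25281/676 = 21225/676 ≈ 31.398)
-326/B + 71/M(23) = -326/21225/676 + 71/((4/23)) = -326*676/21225 + 71/((4*(1/23))) = -220376/21225 + 71/(4/23) = -220376/21225 + 71*(23/4) = -220376/21225 + 1633/4 = 33778921/84900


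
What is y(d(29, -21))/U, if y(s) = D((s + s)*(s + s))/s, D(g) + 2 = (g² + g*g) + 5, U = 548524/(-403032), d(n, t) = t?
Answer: 29859849210/137131 ≈ 2.1775e+5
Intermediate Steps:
U = -137131/100758 (U = 548524*(-1/403032) = -137131/100758 ≈ -1.3610)
D(g) = 3 + 2*g² (D(g) = -2 + ((g² + g*g) + 5) = -2 + ((g² + g²) + 5) = -2 + (2*g² + 5) = -2 + (5 + 2*g²) = 3 + 2*g²)
y(s) = (3 + 32*s⁴)/s (y(s) = (3 + 2*((s + s)*(s + s))²)/s = (3 + 2*((2*s)*(2*s))²)/s = (3 + 2*(4*s²)²)/s = (3 + 2*(16*s⁴))/s = (3 + 32*s⁴)/s)
y(d(29, -21))/U = ((3 + 32*(-21)⁴)/(-21))/(-137131/100758) = -(3 + 32*194481)/21*(-100758/137131) = -(3 + 6223392)/21*(-100758/137131) = -1/21*6223395*(-100758/137131) = -2074465/7*(-100758/137131) = 29859849210/137131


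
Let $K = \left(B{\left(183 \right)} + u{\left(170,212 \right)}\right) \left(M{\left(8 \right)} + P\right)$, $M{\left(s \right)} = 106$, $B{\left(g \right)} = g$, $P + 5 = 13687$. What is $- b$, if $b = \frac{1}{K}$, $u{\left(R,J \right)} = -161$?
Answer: $- \frac{1}{303336} \approx -3.2967 \cdot 10^{-6}$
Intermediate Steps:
$P = 13682$ ($P = -5 + 13687 = 13682$)
$K = 303336$ ($K = \left(183 - 161\right) \left(106 + 13682\right) = 22 \cdot 13788 = 303336$)
$b = \frac{1}{303336} \approx 3.2967 \cdot 10^{-6}$
$- b = \left(-1\right) \frac{1}{303336} = - \frac{1}{303336}$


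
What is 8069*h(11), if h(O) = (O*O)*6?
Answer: 5858094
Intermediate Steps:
h(O) = 6*O² (h(O) = O²*6 = 6*O²)
8069*h(11) = 8069*(6*11²) = 8069*(6*121) = 8069*726 = 5858094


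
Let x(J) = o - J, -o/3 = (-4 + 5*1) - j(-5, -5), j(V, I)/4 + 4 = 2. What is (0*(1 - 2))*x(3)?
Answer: 0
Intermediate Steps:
j(V, I) = -8 (j(V, I) = -16 + 4*2 = -16 + 8 = -8)
o = -27 (o = -3*((-4 + 5*1) - 1*(-8)) = -3*((-4 + 5) + 8) = -3*(1 + 8) = -3*9 = -27)
x(J) = -27 - J
(0*(1 - 2))*x(3) = (0*(1 - 2))*(-27 - 1*3) = (0*(-1))*(-27 - 3) = 0*(-30) = 0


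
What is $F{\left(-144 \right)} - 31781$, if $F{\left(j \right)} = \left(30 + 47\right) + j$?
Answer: $-31848$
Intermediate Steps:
$F{\left(j \right)} = 77 + j$
$F{\left(-144 \right)} - 31781 = \left(77 - 144\right) - 31781 = -67 - 31781 = -31848$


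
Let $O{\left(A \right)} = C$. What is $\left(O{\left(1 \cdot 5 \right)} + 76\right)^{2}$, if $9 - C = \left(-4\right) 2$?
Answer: $8649$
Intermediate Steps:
$C = 17$ ($C = 9 - \left(-4\right) 2 = 9 - -8 = 9 + 8 = 17$)
$O{\left(A \right)} = 17$
$\left(O{\left(1 \cdot 5 \right)} + 76\right)^{2} = \left(17 + 76\right)^{2} = 93^{2} = 8649$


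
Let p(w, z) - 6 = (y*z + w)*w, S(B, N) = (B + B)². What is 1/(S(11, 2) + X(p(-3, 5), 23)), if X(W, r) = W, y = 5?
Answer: 1/424 ≈ 0.0023585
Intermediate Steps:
S(B, N) = 4*B² (S(B, N) = (2*B)² = 4*B²)
p(w, z) = 6 + w*(w + 5*z) (p(w, z) = 6 + (5*z + w)*w = 6 + (w + 5*z)*w = 6 + w*(w + 5*z))
1/(S(11, 2) + X(p(-3, 5), 23)) = 1/(4*11² + (6 + (-3)² + 5*(-3)*5)) = 1/(4*121 + (6 + 9 - 75)) = 1/(484 - 60) = 1/424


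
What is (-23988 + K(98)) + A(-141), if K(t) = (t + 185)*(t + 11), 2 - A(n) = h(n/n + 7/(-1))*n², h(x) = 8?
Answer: -152187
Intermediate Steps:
A(n) = 2 - 8*n²
K(t) = (11 + t)*(185 + t) (K(t) = (185 + t)*(11 + t) = (11 + t)*(185 + t))
(-23988 + K(98)) + A(-141) = (-23988 + (2035 + 98² + 196*98)) + (2 - 8*(-141)²) = (-23988 + (2035 + 9604 + 19208)) + (2 - 8*19881) = (-23988 + 30847) + (2 - 159048) = 6859 - 159046 = -152187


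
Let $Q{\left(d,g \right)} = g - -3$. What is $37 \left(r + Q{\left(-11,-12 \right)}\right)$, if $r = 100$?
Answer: $3367$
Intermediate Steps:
$Q{\left(d,g \right)} = 3 + g$ ($Q{\left(d,g \right)} = g + 3 = 3 + g$)
$37 \left(r + Q{\left(-11,-12 \right)}\right) = 37 \left(100 + \left(3 - 12\right)\right) = 37 \left(100 - 9\right) = 37 \cdot 91 = 3367$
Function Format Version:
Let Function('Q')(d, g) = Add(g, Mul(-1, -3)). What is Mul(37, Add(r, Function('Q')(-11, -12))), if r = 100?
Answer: 3367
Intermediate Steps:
Function('Q')(d, g) = Add(3, g) (Function('Q')(d, g) = Add(g, 3) = Add(3, g))
Mul(37, Add(r, Function('Q')(-11, -12))) = Mul(37, Add(100, Add(3, -12))) = Mul(37, Add(100, -9)) = Mul(37, 91) = 3367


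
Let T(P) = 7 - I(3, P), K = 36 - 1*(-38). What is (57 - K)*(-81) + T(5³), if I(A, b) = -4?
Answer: 1388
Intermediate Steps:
K = 74 (K = 36 + 38 = 74)
T(P) = 11 (T(P) = 7 - 1*(-4) = 7 + 4 = 11)
(57 - K)*(-81) + T(5³) = (57 - 1*74)*(-81) + 11 = (57 - 74)*(-81) + 11 = -17*(-81) + 11 = 1377 + 11 = 1388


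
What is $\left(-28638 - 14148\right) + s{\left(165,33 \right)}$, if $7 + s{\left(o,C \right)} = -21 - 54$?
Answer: $-42868$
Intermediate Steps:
$s{\left(o,C \right)} = -82$ ($s{\left(o,C \right)} = -7 - 75 = -82$)
$\left(-28638 - 14148\right) + s{\left(165,33 \right)} = \left(-28638 - 14148\right) - 82 = -42786 - 82 = -42868$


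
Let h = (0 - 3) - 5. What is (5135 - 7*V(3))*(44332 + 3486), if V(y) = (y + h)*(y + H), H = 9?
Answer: 265628990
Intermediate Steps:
h = -8 (h = -3 - 5 = -8)
V(y) = (-8 + y)*(9 + y) (V(y) = (y - 8)*(y + 9) = (-8 + y)*(9 + y))
(5135 - 7*V(3))*(44332 + 3486) = (5135 - 7*(-72 + 3 + 3²))*(44332 + 3486) = (5135 - 7*(-72 + 3 + 9))*47818 = (5135 - 7*(-60))*47818 = (5135 + 420)*47818 = 5555*47818 = 265628990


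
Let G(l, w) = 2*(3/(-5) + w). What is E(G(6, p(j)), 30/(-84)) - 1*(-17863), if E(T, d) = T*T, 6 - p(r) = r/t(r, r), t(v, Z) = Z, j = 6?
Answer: 448511/25 ≈ 17940.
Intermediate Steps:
p(r) = 5 (p(r) = 6 - r/r = 6 - 1*1 = 6 - 1 = 5)
G(l, w) = -6/5 + 2*w (G(l, w) = 2*(3*(-⅕) + w) = 2*(-⅗ + w) = -6/5 + 2*w)
E(T, d) = T²
E(G(6, p(j)), 30/(-84)) - 1*(-17863) = (-6/5 + 2*5)² - 1*(-17863) = (-6/5 + 10)² + 17863 = (44/5)² + 17863 = 1936/25 + 17863 = 448511/25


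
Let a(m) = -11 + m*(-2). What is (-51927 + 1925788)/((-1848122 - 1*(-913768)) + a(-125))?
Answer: -1873861/934115 ≈ -2.0060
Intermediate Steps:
a(m) = -11 - 2*m
(-51927 + 1925788)/((-1848122 - 1*(-913768)) + a(-125)) = (-51927 + 1925788)/((-1848122 - 1*(-913768)) + (-11 - 2*(-125))) = 1873861/((-1848122 + 913768) + (-11 + 250)) = 1873861/(-934354 + 239) = 1873861/(-934115) = 1873861*(-1/934115) = -1873861/934115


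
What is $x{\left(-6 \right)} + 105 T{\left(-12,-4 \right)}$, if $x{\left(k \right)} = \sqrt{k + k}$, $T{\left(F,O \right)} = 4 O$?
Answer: $-1680 + 2 i \sqrt{3} \approx -1680.0 + 3.4641 i$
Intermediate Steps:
$x{\left(k \right)} = \sqrt{2} \sqrt{k}$ ($x{\left(k \right)} = \sqrt{2 k} = \sqrt{2} \sqrt{k}$)
$x{\left(-6 \right)} + 105 T{\left(-12,-4 \right)} = \sqrt{2} \sqrt{-6} + 105 \cdot 4 \left(-4\right) = \sqrt{2} i \sqrt{6} + 105 \left(-16\right) = 2 i \sqrt{3} - 1680 = -1680 + 2 i \sqrt{3}$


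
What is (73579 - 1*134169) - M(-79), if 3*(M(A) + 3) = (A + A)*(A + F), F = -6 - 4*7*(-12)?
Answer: -142103/3 ≈ -47368.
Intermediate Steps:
F = 330 (F = -6 - 28*(-12) = -6 + 336 = 330)
M(A) = -3 + 2*A*(330 + A)/3 (M(A) = -3 + ((A + A)*(A + 330))/3 = -3 + ((2*A)*(330 + A))/3 = -3 + (2*A*(330 + A))/3 = -3 + 2*A*(330 + A)/3)
(73579 - 1*134169) - M(-79) = (73579 - 1*134169) - (-3 + 220*(-79) + (⅔)*(-79)²) = (73579 - 134169) - (-3 - 17380 + (⅔)*6241) = -60590 - (-3 - 17380 + 12482/3) = -60590 - 1*(-39667/3) = -60590 + 39667/3 = -142103/3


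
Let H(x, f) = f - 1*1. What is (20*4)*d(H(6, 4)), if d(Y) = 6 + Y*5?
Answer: 1680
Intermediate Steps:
H(x, f) = -1 + f (H(x, f) = f - 1 = -1 + f)
d(Y) = 6 + 5*Y
(20*4)*d(H(6, 4)) = (20*4)*(6 + 5*(-1 + 4)) = 80*(6 + 5*3) = 80*(6 + 15) = 80*21 = 1680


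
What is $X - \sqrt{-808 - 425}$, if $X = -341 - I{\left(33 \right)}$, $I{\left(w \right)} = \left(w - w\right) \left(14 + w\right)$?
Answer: $-341 - 3 i \sqrt{137} \approx -341.0 - 35.114 i$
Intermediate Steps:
$I{\left(w \right)} = 0$ ($I{\left(w \right)} = 0 \left(14 + w\right) = 0$)
$X = -341$ ($X = -341 - 0 = -341 + 0 = -341$)
$X - \sqrt{-808 - 425} = -341 - \sqrt{-808 - 425} = -341 - \sqrt{-1233} = -341 - 3 i \sqrt{137}$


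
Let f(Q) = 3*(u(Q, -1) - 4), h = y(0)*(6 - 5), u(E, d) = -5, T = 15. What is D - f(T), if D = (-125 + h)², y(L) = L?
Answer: 15652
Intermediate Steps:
h = 0 (h = 0*(6 - 5) = 0*1 = 0)
f(Q) = -27 (f(Q) = 3*(-5 - 4) = 3*(-9) = -27)
D = 15625 (D = (-125 + 0)² = (-125)² = 15625)
D - f(T) = 15625 - 1*(-27) = 15625 + 27 = 15652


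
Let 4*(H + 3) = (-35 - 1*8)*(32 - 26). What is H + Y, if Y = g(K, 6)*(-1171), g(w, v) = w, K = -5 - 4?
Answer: 20943/2 ≈ 10472.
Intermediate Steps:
K = -9
Y = 10539 (Y = -9*(-1171) = 10539)
H = -135/2 (H = -3 + ((-35 - 1*8)*(32 - 26))/4 = -3 + ((-35 - 8)*6)/4 = -3 + (-43*6)/4 = -3 + (¼)*(-258) = -3 - 129/2 = -135/2 ≈ -67.500)
H + Y = -135/2 + 10539 = 20943/2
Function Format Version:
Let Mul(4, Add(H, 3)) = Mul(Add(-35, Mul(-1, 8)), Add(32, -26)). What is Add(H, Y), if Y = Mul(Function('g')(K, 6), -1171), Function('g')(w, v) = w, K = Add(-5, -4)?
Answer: Rational(20943, 2) ≈ 10472.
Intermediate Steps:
K = -9
Y = 10539 (Y = Mul(-9, -1171) = 10539)
H = Rational(-135, 2) (H = Add(-3, Mul(Rational(1, 4), Mul(Add(-35, Mul(-1, 8)), Add(32, -26)))) = Add(-3, Mul(Rational(1, 4), Mul(Add(-35, -8), 6))) = Add(-3, Mul(Rational(1, 4), Mul(-43, 6))) = Add(-3, Mul(Rational(1, 4), -258)) = Add(-3, Rational(-129, 2)) = Rational(-135, 2) ≈ -67.500)
Add(H, Y) = Add(Rational(-135, 2), 10539) = Rational(20943, 2)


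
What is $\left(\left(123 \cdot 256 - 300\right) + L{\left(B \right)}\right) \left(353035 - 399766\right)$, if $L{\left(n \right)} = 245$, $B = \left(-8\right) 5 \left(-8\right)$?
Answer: $-1468895523$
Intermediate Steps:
$B = 320$ ($B = \left(-40\right) \left(-8\right) = 320$)
$\left(\left(123 \cdot 256 - 300\right) + L{\left(B \right)}\right) \left(353035 - 399766\right) = \left(\left(123 \cdot 256 - 300\right) + 245\right) \left(353035 - 399766\right) = \left(\left(31488 - 300\right) + 245\right) \left(-46731\right) = \left(31188 + 245\right) \left(-46731\right) = 31433 \left(-46731\right) = -1468895523$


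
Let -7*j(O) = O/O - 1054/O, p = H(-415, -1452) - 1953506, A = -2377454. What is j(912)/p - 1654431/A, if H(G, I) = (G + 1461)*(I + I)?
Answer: 13178832691185223/18938274668236560 ≈ 0.69588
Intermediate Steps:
H(G, I) = 2*I*(1461 + G) (H(G, I) = (1461 + G)*(2*I) = 2*I*(1461 + G))
p = -4991090 (p = 2*(-1452)*(1461 - 415) - 1953506 = 2*(-1452)*1046 - 1953506 = -3037584 - 1953506 = -4991090)
j(O) = -⅐ + 1054/(7*O) (j(O) = -(O/O - 1054/O)/7 = -(1 - 1054/O)/7 = -⅐ + 1054/(7*O))
j(912)/p - 1654431/A = ((⅐)*(1054 - 1*912)/912)/(-4991090) - 1654431/(-2377454) = ((⅐)*(1/912)*(1054 - 912))*(-1/4991090) - 1654431*(-1/2377454) = ((⅐)*(1/912)*142)*(-1/4991090) + 1654431/2377454 = (71/3192)*(-1/4991090) + 1654431/2377454 = -71/15931559280 + 1654431/2377454 = 13178832691185223/18938274668236560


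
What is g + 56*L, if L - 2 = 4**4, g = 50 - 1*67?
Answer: 14431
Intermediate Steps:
g = -17 (g = 50 - 67 = -17)
L = 258 (L = 2 + 4**4 = 2 + 256 = 258)
g + 56*L = -17 + 56*258 = -17 + 14448 = 14431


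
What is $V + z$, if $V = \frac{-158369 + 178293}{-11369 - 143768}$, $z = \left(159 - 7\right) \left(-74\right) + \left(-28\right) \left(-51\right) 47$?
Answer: $\frac{8667173992}{155137} \approx 55868.0$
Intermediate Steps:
$z = 55868$ ($z = 152 \left(-74\right) + 1428 \cdot 47 = -11248 + 67116 = 55868$)
$V = - \frac{19924}{155137}$ ($V = \frac{19924}{-155137} = 19924 \left(- \frac{1}{155137}\right) = - \frac{19924}{155137} \approx -0.12843$)
$V + z = - \frac{19924}{155137} + 55868 = \frac{8667173992}{155137}$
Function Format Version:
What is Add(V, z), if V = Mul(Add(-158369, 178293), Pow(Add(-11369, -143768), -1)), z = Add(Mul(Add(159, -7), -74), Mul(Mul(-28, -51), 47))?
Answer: Rational(8667173992, 155137) ≈ 55868.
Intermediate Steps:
z = 55868 (z = Add(Mul(152, -74), Mul(1428, 47)) = Add(-11248, 67116) = 55868)
V = Rational(-19924, 155137) (V = Mul(19924, Pow(-155137, -1)) = Mul(19924, Rational(-1, 155137)) = Rational(-19924, 155137) ≈ -0.12843)
Add(V, z) = Add(Rational(-19924, 155137), 55868) = Rational(8667173992, 155137)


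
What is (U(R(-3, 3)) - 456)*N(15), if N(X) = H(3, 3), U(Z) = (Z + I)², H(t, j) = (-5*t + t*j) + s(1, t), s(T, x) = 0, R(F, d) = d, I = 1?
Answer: 2640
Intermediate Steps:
H(t, j) = -5*t + j*t (H(t, j) = (-5*t + t*j) + 0 = (-5*t + j*t) + 0 = -5*t + j*t)
U(Z) = (1 + Z)² (U(Z) = (Z + 1)² = (1 + Z)²)
N(X) = -6 (N(X) = 3*(-5 + 3) = 3*(-2) = -6)
(U(R(-3, 3)) - 456)*N(15) = ((1 + 3)² - 456)*(-6) = (4² - 456)*(-6) = (16 - 456)*(-6) = -440*(-6) = 2640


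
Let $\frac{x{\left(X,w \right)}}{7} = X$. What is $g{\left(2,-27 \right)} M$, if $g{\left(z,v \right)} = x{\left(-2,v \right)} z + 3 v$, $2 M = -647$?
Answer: $\frac{70523}{2} \approx 35262.0$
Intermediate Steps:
$M = - \frac{647}{2}$ ($M = \frac{1}{2} \left(-647\right) = - \frac{647}{2} \approx -323.5$)
$x{\left(X,w \right)} = 7 X$
$g{\left(z,v \right)} = - 14 z + 3 v$ ($g{\left(z,v \right)} = 7 \left(-2\right) z + 3 v = - 14 z + 3 v$)
$g{\left(2,-27 \right)} M = \left(\left(-14\right) 2 + 3 \left(-27\right)\right) \left(- \frac{647}{2}\right) = \left(-28 - 81\right) \left(- \frac{647}{2}\right) = \left(-109\right) \left(- \frac{647}{2}\right) = \frac{70523}{2}$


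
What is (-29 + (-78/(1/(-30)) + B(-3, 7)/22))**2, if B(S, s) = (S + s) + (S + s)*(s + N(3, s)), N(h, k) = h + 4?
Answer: 647753401/121 ≈ 5.3533e+6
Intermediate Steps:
N(h, k) = 4 + h
B(S, s) = S + s + (7 + s)*(S + s) (B(S, s) = (S + s) + (S + s)*(s + (4 + 3)) = (S + s) + (S + s)*(s + 7) = (S + s) + (S + s)*(7 + s) = (S + s) + (7 + s)*(S + s) = S + s + (7 + s)*(S + s))
(-29 + (-78/(1/(-30)) + B(-3, 7)/22))**2 = (-29 + (-78/(1/(-30)) + (7**2 + 8*(-3) + 8*7 - 3*7)/22))**2 = (-29 + (-78/(-1/30) + (49 - 24 + 56 - 21)*(1/22)))**2 = (-29 + (-78*(-30) + 60*(1/22)))**2 = (-29 + (2340 + 30/11))**2 = (-29 + 25770/11)**2 = (25451/11)**2 = 647753401/121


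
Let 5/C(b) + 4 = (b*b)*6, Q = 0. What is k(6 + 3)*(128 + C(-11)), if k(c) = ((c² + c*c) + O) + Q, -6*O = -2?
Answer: 15003009/722 ≈ 20780.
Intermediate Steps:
O = ⅓ (O = -⅙*(-2) = ⅓ ≈ 0.33333)
C(b) = 5/(-4 + 6*b²) (C(b) = 5/(-4 + (b*b)*6) = 5/(-4 + b²*6) = 5/(-4 + 6*b²))
k(c) = ⅓ + 2*c² (k(c) = ((c² + c*c) + ⅓) + 0 = ((c² + c²) + ⅓) + 0 = (2*c² + ⅓) + 0 = (⅓ + 2*c²) + 0 = ⅓ + 2*c²)
k(6 + 3)*(128 + C(-11)) = (⅓ + 2*(6 + 3)²)*(128 + 5/(2*(-2 + 3*(-11)²))) = (⅓ + 2*9²)*(128 + 5/(2*(-2 + 3*121))) = (⅓ + 2*81)*(128 + 5/(2*(-2 + 363))) = (⅓ + 162)*(128 + (5/2)/361) = 487*(128 + (5/2)*(1/361))/3 = 487*(128 + 5/722)/3 = (487/3)*(92421/722) = 15003009/722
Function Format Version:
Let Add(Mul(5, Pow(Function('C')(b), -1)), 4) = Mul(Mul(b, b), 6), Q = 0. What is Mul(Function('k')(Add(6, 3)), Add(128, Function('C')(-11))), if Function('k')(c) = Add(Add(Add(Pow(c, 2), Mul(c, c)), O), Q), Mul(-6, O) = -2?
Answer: Rational(15003009, 722) ≈ 20780.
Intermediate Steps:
O = Rational(1, 3) (O = Mul(Rational(-1, 6), -2) = Rational(1, 3) ≈ 0.33333)
Function('C')(b) = Mul(5, Pow(Add(-4, Mul(6, Pow(b, 2))), -1)) (Function('C')(b) = Mul(5, Pow(Add(-4, Mul(Mul(b, b), 6)), -1)) = Mul(5, Pow(Add(-4, Mul(Pow(b, 2), 6)), -1)) = Mul(5, Pow(Add(-4, Mul(6, Pow(b, 2))), -1)))
Function('k')(c) = Add(Rational(1, 3), Mul(2, Pow(c, 2))) (Function('k')(c) = Add(Add(Add(Pow(c, 2), Mul(c, c)), Rational(1, 3)), 0) = Add(Add(Add(Pow(c, 2), Pow(c, 2)), Rational(1, 3)), 0) = Add(Add(Mul(2, Pow(c, 2)), Rational(1, 3)), 0) = Add(Add(Rational(1, 3), Mul(2, Pow(c, 2))), 0) = Add(Rational(1, 3), Mul(2, Pow(c, 2))))
Mul(Function('k')(Add(6, 3)), Add(128, Function('C')(-11))) = Mul(Add(Rational(1, 3), Mul(2, Pow(Add(6, 3), 2))), Add(128, Mul(Rational(5, 2), Pow(Add(-2, Mul(3, Pow(-11, 2))), -1)))) = Mul(Add(Rational(1, 3), Mul(2, Pow(9, 2))), Add(128, Mul(Rational(5, 2), Pow(Add(-2, Mul(3, 121)), -1)))) = Mul(Add(Rational(1, 3), Mul(2, 81)), Add(128, Mul(Rational(5, 2), Pow(Add(-2, 363), -1)))) = Mul(Add(Rational(1, 3), 162), Add(128, Mul(Rational(5, 2), Pow(361, -1)))) = Mul(Rational(487, 3), Add(128, Mul(Rational(5, 2), Rational(1, 361)))) = Mul(Rational(487, 3), Add(128, Rational(5, 722))) = Mul(Rational(487, 3), Rational(92421, 722)) = Rational(15003009, 722)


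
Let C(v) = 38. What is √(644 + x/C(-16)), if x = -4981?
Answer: √740658/38 ≈ 22.648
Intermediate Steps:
√(644 + x/C(-16)) = √(644 - 4981/38) = √(19491/38) = √740658/38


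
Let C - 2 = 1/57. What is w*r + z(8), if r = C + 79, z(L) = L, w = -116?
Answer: -535232/57 ≈ -9390.0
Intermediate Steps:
C = 115/57 (C = 2 + 1/57 = 115/57 ≈ 2.0175)
r = 4618/57 (r = 115/57 + 79 = 4618/57 ≈ 81.018)
w*r + z(8) = -116*4618/57 + 8 = -535688/57 + 8 = -535232/57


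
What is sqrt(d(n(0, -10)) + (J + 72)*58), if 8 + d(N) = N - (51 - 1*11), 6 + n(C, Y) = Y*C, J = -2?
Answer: sqrt(4006) ≈ 63.293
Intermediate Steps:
n(C, Y) = -6 + C*Y (n(C, Y) = -6 + Y*C = -6 + C*Y)
d(N) = -48 + N (d(N) = -8 + (N - (51 - 1*11)) = -8 + (N - (51 - 11)) = -8 + (N - 1*40) = -8 + (N - 40) = -8 + (-40 + N) = -48 + N)
sqrt(d(n(0, -10)) + (J + 72)*58) = sqrt((-48 + (-6 + 0*(-10))) + (-2 + 72)*58) = sqrt((-48 + (-6 + 0)) + 70*58) = sqrt((-48 - 6) + 4060) = sqrt(-54 + 4060) = sqrt(4006)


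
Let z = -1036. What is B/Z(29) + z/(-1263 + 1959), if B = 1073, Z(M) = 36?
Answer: 29563/1044 ≈ 28.317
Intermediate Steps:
B/Z(29) + z/(-1263 + 1959) = 1073/36 - 1036/(-1263 + 1959) = 1073*(1/36) - 1036/696 = 1073/36 - 1036*1/696 = 1073/36 - 259/174 = 29563/1044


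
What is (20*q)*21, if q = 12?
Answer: 5040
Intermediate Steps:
(20*q)*21 = (20*12)*21 = 240*21 = 5040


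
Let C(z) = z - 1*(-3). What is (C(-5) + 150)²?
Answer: 21904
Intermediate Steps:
C(z) = 3 + z (C(z) = z + 3 = 3 + z)
(C(-5) + 150)² = ((3 - 5) + 150)² = (-2 + 150)² = 148² = 21904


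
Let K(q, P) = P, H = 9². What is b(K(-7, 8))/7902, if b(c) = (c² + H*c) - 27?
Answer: 685/7902 ≈ 0.086687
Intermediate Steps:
H = 81
b(c) = -27 + c² + 81*c (b(c) = (c² + 81*c) - 27 = -27 + c² + 81*c)
b(K(-7, 8))/7902 = (-27 + 8² + 81*8)/7902 = (-27 + 64 + 648)*(1/7902) = 685*(1/7902) = 685/7902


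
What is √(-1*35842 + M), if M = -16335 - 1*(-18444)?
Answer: I*√33733 ≈ 183.67*I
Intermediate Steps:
M = 2109 (M = -16335 + 18444 = 2109)
√(-1*35842 + M) = √(-1*35842 + 2109) = √(-35842 + 2109) = √(-33733) = I*√33733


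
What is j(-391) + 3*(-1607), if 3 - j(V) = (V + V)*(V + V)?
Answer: -616342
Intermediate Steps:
j(V) = 3 - 4*V² (j(V) = 3 - (V + V)*(V + V) = 3 - 2*V*2*V = 3 - 4*V²)
j(-391) + 3*(-1607) = (3 - 4*(-391)²) + 3*(-1607) = (3 - 4*152881) - 4821 = (3 - 611524) - 4821 = -611521 - 4821 = -616342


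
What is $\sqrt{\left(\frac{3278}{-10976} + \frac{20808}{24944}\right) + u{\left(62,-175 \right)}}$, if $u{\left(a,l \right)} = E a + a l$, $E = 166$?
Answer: $\frac{i \sqrt{52050099073609}}{305564} \approx 23.611 i$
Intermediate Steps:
$u{\left(a,l \right)} = 166 a + a l$
$\sqrt{\left(\frac{3278}{-10976} + \frac{20808}{24944}\right) + u{\left(62,-175 \right)}} = \sqrt{\left(\frac{3278}{-10976} + \frac{20808}{24944}\right) + 62 \left(166 - 175\right)} = \sqrt{\left(3278 \left(- \frac{1}{10976}\right) + 20808 \cdot \frac{1}{24944}\right) + 62 \left(-9\right)} = \sqrt{\left(- \frac{1639}{5488} + \frac{2601}{3118}\right) - 558} = \sqrt{\frac{4581943}{8555792} - 558} = \sqrt{- \frac{4769549993}{8555792}} = \frac{i \sqrt{52050099073609}}{305564}$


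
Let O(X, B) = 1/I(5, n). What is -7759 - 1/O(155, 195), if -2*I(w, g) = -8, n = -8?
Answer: -7763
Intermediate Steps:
I(w, g) = 4 (I(w, g) = -1/2*(-8) = 4)
O(X, B) = 1/4
-7759 - 1/O(155, 195) = -7759 - 1/1/4 = -7759 - 1*4 = -7759 - 4 = -7763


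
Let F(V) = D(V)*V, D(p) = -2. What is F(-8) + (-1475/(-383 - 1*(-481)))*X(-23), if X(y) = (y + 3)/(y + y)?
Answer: 10657/1127 ≈ 9.4561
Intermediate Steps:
X(y) = (3 + y)/(2*y) (X(y) = (3 + y)/((2*y)) = (3 + y)*(1/(2*y)) = (3 + y)/(2*y))
F(V) = -2*V
F(-8) + (-1475/(-383 - 1*(-481)))*X(-23) = -2*(-8) + (-1475/(-383 - 1*(-481)))*((1/2)*(3 - 23)/(-23)) = 16 + (-1475/(-383 + 481))*((1/2)*(-1/23)*(-20)) = 16 - 1475/98*(10/23) = 16 - 1475*1/98*(10/23) = 16 - 1475/98*10/23 = 16 - 7375/1127 = 10657/1127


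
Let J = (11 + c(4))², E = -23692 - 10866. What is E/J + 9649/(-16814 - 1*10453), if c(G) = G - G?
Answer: -943460515/3299307 ≈ -285.96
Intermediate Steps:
c(G) = 0
E = -34558
J = 121 (J = (11 + 0)² = 11² = 121)
E/J + 9649/(-16814 - 1*10453) = -34558/121 + 9649/(-16814 - 1*10453) = -34558*1/121 + 9649/(-16814 - 10453) = -34558/121 + 9649/(-27267) = -34558/121 + 9649*(-1/27267) = -34558/121 - 9649/27267 = -943460515/3299307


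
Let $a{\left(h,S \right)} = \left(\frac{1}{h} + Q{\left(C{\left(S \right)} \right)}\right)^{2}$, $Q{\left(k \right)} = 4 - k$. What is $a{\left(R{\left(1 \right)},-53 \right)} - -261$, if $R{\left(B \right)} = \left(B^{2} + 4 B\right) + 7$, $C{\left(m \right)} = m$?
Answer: $\frac{506809}{144} \approx 3519.5$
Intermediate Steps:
$R{\left(B \right)} = 7 + B^{2} + 4 B$
$a{\left(h,S \right)} = \left(4 + \frac{1}{h} - S\right)^{2}$ ($a{\left(h,S \right)} = \left(\frac{1}{h} - \left(-4 + S\right)\right)^{2} = \left(4 + \frac{1}{h} - S\right)^{2}$)
$a{\left(R{\left(1 \right)},-53 \right)} - -261 = \frac{\left(-1 + \left(7 + 1^{2} + 4 \cdot 1\right) \left(-4 - 53\right)\right)^{2}}{\left(7 + 1^{2} + 4 \cdot 1\right)^{2}} - -261 = \frac{\left(-1 + \left(7 + 1 + 4\right) \left(-57\right)\right)^{2}}{\left(7 + 1 + 4\right)^{2}} + 261 = \frac{\left(-1 + 12 \left(-57\right)\right)^{2}}{144} + 261 = \frac{\left(-1 - 684\right)^{2}}{144} + 261 = \frac{\left(-685\right)^{2}}{144} + 261 = \frac{1}{144} \cdot 469225 + 261 = \frac{469225}{144} + 261 = \frac{506809}{144}$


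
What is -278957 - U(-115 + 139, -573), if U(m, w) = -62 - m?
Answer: -278871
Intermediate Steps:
-278957 - U(-115 + 139, -573) = -278957 - (-62 - (-115 + 139)) = -278957 - (-62 - 1*24) = -278957 - (-62 - 24) = -278957 - 1*(-86) = -278957 + 86 = -278871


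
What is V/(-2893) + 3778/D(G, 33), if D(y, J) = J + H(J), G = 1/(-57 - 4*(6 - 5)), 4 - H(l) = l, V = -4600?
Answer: 5474077/5786 ≈ 946.09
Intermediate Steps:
H(l) = 4 - l
G = -1/61 (G = 1/(-57 - 4*1) = 1/(-57 - 4) = 1/(-61) = -1/61 ≈ -0.016393)
D(y, J) = 4 (D(y, J) = J + (4 - J) = 4)
V/(-2893) + 3778/D(G, 33) = -4600/(-2893) + 3778/4 = -4600*(-1/2893) + 3778*(¼) = 4600/2893 + 1889/2 = 5474077/5786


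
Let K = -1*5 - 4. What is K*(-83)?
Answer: 747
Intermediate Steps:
K = -9 (K = -5 - 4 = -9)
K*(-83) = -9*(-83) = 747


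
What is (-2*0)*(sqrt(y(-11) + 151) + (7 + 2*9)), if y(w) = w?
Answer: 0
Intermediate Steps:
(-2*0)*(sqrt(y(-11) + 151) + (7 + 2*9)) = (-2*0)*(sqrt(-11 + 151) + (7 + 2*9)) = 0*(sqrt(140) + (7 + 18)) = 0*(2*sqrt(35) + 25) = 0*(25 + 2*sqrt(35)) = 0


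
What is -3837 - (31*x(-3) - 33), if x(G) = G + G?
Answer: -3618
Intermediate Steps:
x(G) = 2*G
-3837 - (31*x(-3) - 33) = -3837 - (31*(2*(-3)) - 33) = -3837 - (31*(-6) - 33) = -3837 - (-186 - 33) = -3837 - 1*(-219) = -3837 + 219 = -3618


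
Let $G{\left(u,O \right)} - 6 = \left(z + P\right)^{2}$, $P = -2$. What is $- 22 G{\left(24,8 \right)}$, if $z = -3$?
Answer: $-682$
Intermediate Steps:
$G{\left(u,O \right)} = 31$ ($G{\left(u,O \right)} = 6 + \left(-3 - 2\right)^{2} = 6 + \left(-5\right)^{2} = 6 + 25 = 31$)
$- 22 G{\left(24,8 \right)} = \left(-22\right) 31 = -682$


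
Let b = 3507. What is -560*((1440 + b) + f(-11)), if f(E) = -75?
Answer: -2728320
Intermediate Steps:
-560*((1440 + b) + f(-11)) = -560*((1440 + 3507) - 75) = -560*(4947 - 75) = -560*4872 = -2728320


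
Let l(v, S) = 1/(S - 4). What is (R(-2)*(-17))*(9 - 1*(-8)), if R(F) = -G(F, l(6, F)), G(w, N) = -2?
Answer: -578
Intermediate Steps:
l(v, S) = 1/(-4 + S)
R(F) = 2 (R(F) = -1*(-2) = 2)
(R(-2)*(-17))*(9 - 1*(-8)) = (2*(-17))*(9 - 1*(-8)) = -34*(9 + 8) = -34*17 = -578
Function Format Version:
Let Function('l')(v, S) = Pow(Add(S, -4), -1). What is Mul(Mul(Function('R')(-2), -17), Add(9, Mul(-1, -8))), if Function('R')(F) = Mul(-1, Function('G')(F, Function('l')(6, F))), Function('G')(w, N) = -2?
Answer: -578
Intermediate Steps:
Function('l')(v, S) = Pow(Add(-4, S), -1)
Function('R')(F) = 2 (Function('R')(F) = Mul(-1, -2) = 2)
Mul(Mul(Function('R')(-2), -17), Add(9, Mul(-1, -8))) = Mul(Mul(2, -17), Add(9, Mul(-1, -8))) = Mul(-34, Add(9, 8)) = Mul(-34, 17) = -578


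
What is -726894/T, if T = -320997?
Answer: 242298/106999 ≈ 2.2645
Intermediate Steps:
-726894/T = -726894/(-320997) = -726894*(-1/320997) = 242298/106999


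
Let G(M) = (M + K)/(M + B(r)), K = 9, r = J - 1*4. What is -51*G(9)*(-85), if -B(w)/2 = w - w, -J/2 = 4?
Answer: 8670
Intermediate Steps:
J = -8 (J = -2*4 = -8)
r = -12 (r = -8 - 1*4 = -8 - 4 = -12)
B(w) = 0 (B(w) = -2*(w - w) = -2*0 = 0)
G(M) = (9 + M)/M (G(M) = (M + 9)/(M + 0) = (9 + M)/M)
-51*G(9)*(-85) = -51*(9 + 9)/9*(-85) = -17*18/3*(-85) = -51*2*(-85) = -102*(-85) = 8670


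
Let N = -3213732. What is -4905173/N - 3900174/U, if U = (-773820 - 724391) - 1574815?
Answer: 4601306358811/1645980332172 ≈ 2.7955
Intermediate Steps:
U = -3073026 (U = -1498211 - 1574815 = -3073026)
-4905173/N - 3900174/U = -4905173/(-3213732) - 3900174/(-3073026) = -4905173*(-1/3213732) - 3900174*(-1/3073026) = 4905173/3213732 + 650029/512171 = 4601306358811/1645980332172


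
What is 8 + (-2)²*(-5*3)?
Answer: -52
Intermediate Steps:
8 + (-2)²*(-5*3) = 8 + 4*(-15) = 8 - 60 = -52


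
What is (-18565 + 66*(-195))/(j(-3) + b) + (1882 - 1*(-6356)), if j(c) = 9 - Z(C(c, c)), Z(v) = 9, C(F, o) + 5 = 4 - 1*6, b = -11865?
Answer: 19555061/2373 ≈ 8240.7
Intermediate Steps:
C(F, o) = -7 (C(F, o) = -5 + (4 - 1*6) = -5 + (4 - 6) = -5 - 2 = -7)
j(c) = 0 (j(c) = 9 - 1*9 = 9 - 9 = 0)
(-18565 + 66*(-195))/(j(-3) + b) + (1882 - 1*(-6356)) = (-18565 + 66*(-195))/(0 - 11865) + (1882 - 1*(-6356)) = (-18565 - 12870)/(-11865) + (1882 + 6356) = -31435*(-1/11865) + 8238 = 6287/2373 + 8238 = 19555061/2373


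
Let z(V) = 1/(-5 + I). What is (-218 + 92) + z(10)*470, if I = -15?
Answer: -299/2 ≈ -149.50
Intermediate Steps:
z(V) = -1/20 (z(V) = 1/(-5 - 15) = 1/(-20) = -1/20)
(-218 + 92) + z(10)*470 = (-218 + 92) - 1/20*470 = -126 - 47/2 = -299/2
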